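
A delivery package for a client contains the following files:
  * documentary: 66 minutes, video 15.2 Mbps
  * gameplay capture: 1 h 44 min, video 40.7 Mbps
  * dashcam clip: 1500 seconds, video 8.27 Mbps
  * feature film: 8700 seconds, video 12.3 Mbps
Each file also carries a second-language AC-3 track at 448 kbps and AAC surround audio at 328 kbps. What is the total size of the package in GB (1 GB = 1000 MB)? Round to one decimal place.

Audio total: 448 + 328 = 776 kbps = 0.776 Mbps.
documentary: 15.976 Mbps × 3960 s = 63265.0 Mb
gameplay capture: 41.476 Mbps × 6240 s = 258810.2 Mb
dashcam clip: 9.046 Mbps × 1500 s = 13569.0 Mb
feature film: 13.076 Mbps × 8700 s = 113761.2 Mb
Total: 449405.4 Mb = 56175.7 MB.
= 56.18 GB.

56.2 GB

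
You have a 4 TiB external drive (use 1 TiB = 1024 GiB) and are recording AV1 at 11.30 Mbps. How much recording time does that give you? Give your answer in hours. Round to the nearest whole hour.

Capacity: 4 TiB = 35,184,372 Mb.
Recording time: 35,184,372 / 11.300 = 3,113,661 s ≈ 865 hours.

865 hours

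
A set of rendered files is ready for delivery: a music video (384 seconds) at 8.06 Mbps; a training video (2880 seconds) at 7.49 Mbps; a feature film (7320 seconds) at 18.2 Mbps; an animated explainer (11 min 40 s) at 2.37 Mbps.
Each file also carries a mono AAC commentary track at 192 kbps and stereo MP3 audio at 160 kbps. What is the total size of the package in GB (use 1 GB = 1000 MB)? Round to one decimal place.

20.4 GB

Audio total: 192 + 160 = 352 kbps = 0.352 Mbps.
music video: 8.412 Mbps × 384 s = 3230.2 Mb
training video: 7.842 Mbps × 2880 s = 22585.0 Mb
feature film: 18.552 Mbps × 7320 s = 135800.6 Mb
animated explainer: 2.722 Mbps × 700 s = 1905.4 Mb
Total: 163521.2 Mb = 20440.2 MB.
= 20.44 GB.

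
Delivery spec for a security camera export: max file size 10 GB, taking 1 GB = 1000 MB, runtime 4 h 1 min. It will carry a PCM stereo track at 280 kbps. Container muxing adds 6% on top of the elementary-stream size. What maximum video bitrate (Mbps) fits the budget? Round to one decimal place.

Budget: 10 GB = 80000.0 Mb.
Stream payload after overhead: 80000.0 / 1.06 = 75471.7 Mb.
4 h 1 min = 241 min = 14460 s
Total bitrate budget: 75471.7 Mb / 14460 s = 5.219 Mbps.
Audio: 280 kbps = 0.280 Mbps.
Video: 5.219 − 0.280 = 4.939 Mbps.

4.9 Mbps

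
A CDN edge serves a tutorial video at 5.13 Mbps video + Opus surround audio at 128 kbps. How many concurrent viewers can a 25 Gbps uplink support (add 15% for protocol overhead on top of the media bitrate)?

4134

Audio: 128 kbps = 0.128 Mbps.
Per-viewer media rate: 5.258 Mbps.
On the wire with 15% overhead: 6.047 Mbps.
25 Gbps = 25,000 Mbps; 25,000 / 6.047 = 4134.49 → 4134 viewers.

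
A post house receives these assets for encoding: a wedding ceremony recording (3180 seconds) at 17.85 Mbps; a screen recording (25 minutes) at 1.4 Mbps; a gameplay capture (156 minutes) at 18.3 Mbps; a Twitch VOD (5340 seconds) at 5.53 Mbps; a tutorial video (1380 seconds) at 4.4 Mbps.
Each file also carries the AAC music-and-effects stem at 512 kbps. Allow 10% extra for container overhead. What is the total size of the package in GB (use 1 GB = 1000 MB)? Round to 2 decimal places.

38.00 GB

Audio: 512 kbps = 0.512 Mbps.
wedding ceremony recording: 18.362 Mbps × 3180 s × 1.10 = 64230.3 Mb
screen recording: 1.912 Mbps × 1500 s × 1.10 = 3154.8 Mb
gameplay capture: 18.812 Mbps × 9360 s × 1.10 = 193688.4 Mb
Twitch VOD: 6.042 Mbps × 5340 s × 1.10 = 35490.7 Mb
tutorial video: 4.912 Mbps × 1380 s × 1.10 = 7456.4 Mb
Total: 304020.6 Mb = 38002.6 MB.
= 38.00 GB.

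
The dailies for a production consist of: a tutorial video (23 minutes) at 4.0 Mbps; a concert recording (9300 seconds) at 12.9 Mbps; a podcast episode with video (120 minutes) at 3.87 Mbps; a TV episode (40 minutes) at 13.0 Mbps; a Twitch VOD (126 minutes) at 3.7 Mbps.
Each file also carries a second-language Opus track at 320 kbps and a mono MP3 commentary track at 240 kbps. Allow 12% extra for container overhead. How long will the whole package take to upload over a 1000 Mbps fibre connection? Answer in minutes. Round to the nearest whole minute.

4 minutes

Audio total: 320 + 240 = 560 kbps = 0.560 Mbps.
tutorial video: 4.560 Mbps × 1380 s × 1.12 = 7047.9 Mb
concert recording: 13.460 Mbps × 9300 s × 1.12 = 140199.4 Mb
podcast episode with video: 4.430 Mbps × 7200 s × 1.12 = 35723.5 Mb
TV episode: 13.560 Mbps × 2400 s × 1.12 = 36449.3 Mb
Twitch VOD: 4.260 Mbps × 7560 s × 1.12 = 36070.3 Mb
Total: 255490.4 Mb = 31936.3 MB.
At 1000 Mbps: 255490.4 / 1000 = 255 s ≈ 4.26 minutes.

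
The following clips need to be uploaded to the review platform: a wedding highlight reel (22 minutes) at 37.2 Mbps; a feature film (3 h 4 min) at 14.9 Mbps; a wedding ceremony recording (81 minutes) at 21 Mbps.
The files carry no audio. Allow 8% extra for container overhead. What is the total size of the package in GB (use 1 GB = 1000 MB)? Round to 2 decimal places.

42.61 GB

wedding highlight reel: 37.200 Mbps × 1320 s × 1.08 = 53032.3 Mb
feature film: 14.900 Mbps × 11040 s × 1.08 = 177655.7 Mb
wedding ceremony recording: 21.000 Mbps × 4860 s × 1.08 = 110224.8 Mb
Total: 340912.8 Mb = 42614.1 MB.
= 42.61 GB.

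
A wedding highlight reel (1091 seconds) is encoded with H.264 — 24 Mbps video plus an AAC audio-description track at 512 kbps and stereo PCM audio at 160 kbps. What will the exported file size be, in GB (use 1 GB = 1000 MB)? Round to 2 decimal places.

Audio total: 512 + 160 = 672 kbps = 0.672 Mbps.
Total bitrate: 24 + 0.672 = 24.672 Mbps.
Stream data: 24.672 Mbps × 1091 s = 26917.2 Mb.
26,917 Mb ÷ 8 = 3,365 MB → 3.365 GB.

3.36 GB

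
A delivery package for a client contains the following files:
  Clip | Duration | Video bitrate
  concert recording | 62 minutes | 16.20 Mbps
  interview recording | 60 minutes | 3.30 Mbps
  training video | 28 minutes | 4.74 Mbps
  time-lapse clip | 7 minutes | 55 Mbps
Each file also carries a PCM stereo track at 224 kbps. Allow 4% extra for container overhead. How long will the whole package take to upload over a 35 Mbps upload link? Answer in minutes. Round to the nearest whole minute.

52 minutes

Audio: 224 kbps = 0.224 Mbps.
concert recording: 16.424 Mbps × 3720 s × 1.04 = 63541.2 Mb
interview recording: 3.524 Mbps × 3600 s × 1.04 = 13193.9 Mb
training video: 4.964 Mbps × 1680 s × 1.04 = 8673.1 Mb
time-lapse clip: 55.224 Mbps × 420 s × 1.04 = 24121.8 Mb
Total: 109530.0 Mb = 13691.2 MB.
At 35 Mbps: 109530.0 / 35 = 3129 s ≈ 52.2 minutes.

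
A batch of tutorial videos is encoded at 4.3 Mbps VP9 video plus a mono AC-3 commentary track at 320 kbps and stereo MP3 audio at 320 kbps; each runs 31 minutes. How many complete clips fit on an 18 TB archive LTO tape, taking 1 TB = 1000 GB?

15671

31 min = 1860 s
Audio total: 320 + 320 = 640 kbps = 0.640 Mbps.
Total bitrate: 4.940 Mbps.
Per item: 4.940 Mbps × 1860 s = 9,188 Mb = 1,149 MB.
Capacity: 18 TB = 144,000,000 Mb; 15671.93 items → 15671 complete.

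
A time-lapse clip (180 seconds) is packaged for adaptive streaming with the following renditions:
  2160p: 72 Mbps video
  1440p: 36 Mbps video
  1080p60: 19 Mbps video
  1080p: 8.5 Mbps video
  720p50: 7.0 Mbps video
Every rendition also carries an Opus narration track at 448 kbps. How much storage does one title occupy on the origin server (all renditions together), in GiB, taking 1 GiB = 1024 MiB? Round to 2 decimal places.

Audio: 448 kbps = 0.448 Mbps.
Sum of rendition bitrates: (72+0.448) + (36+0.448) + (19+0.448) + (8.5+0.448) + (7.0+0.448) = 144.740 Mbps.
× 180 s = 26,053 Mb = 3,257 MB = 3.033 GiB.

3.03 GiB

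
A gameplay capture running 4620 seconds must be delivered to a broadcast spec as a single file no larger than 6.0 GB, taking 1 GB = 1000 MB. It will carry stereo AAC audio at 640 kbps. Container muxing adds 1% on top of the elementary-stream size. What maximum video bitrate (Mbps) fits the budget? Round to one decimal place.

Budget: 6.0 GB = 48000.0 Mb.
Stream payload after overhead: 48000.0 / 1.01 = 47524.8 Mb.
Total bitrate budget: 47524.8 Mb / 4620 s = 10.287 Mbps.
Audio: 640 kbps = 0.640 Mbps.
Video: 10.287 − 0.640 = 9.647 Mbps.

9.6 Mbps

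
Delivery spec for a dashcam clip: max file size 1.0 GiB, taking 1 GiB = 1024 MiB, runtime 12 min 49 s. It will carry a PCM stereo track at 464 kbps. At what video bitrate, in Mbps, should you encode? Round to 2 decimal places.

Budget: 1.0 GiB = 8589.9 Mb.
12 min 49 s = 769 s
Total bitrate budget: 8589.9 Mb / 769 s = 11.170 Mbps.
Audio: 464 kbps = 0.464 Mbps.
Video: 11.170 − 0.464 = 10.706 Mbps.

10.71 Mbps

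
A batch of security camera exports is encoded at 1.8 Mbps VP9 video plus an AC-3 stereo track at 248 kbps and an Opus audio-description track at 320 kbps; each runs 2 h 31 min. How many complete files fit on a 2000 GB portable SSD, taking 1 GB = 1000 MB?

2 h 31 min = 151 min = 9060 s
Audio total: 248 + 320 = 568 kbps = 0.568 Mbps.
Total bitrate: 2.368 Mbps.
Per item: 2.368 Mbps × 9060 s = 21,454 Mb = 2,682 MB.
Capacity: 2000 GB = 16,000,000 Mb; 745.78 items → 745 complete.

745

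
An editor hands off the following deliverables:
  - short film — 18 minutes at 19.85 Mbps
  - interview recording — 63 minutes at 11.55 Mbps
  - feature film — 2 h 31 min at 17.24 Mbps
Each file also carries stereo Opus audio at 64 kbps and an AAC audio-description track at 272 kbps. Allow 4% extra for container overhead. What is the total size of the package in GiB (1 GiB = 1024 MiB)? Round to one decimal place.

Audio total: 64 + 272 = 336 kbps = 0.336 Mbps.
short film: 20.186 Mbps × 1080 s × 1.04 = 22672.9 Mb
interview recording: 11.886 Mbps × 3780 s × 1.04 = 46726.2 Mb
feature film: 17.576 Mbps × 9060 s × 1.04 = 165608.1 Mb
Total: 235007.3 Mb = 29375.9 MB.
= 27.36 GiB.

27.4 GiB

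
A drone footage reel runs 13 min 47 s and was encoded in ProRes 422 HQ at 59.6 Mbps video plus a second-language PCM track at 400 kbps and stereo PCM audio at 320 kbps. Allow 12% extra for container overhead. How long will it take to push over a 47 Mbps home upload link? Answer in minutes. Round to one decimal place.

13 min 47 s = 827 s
Audio total: 400 + 320 = 720 kbps = 0.720 Mbps.
Total bitrate: 60.320 Mbps.
File: 60.320 Mbps × 827 s = 49884.6 Mb.
With 12% container overhead: ×1.12. → 55870.8 Mb.
At 47 Mbps: 55870.8 / 47 = 1188.7 s ≈ 19.8 minutes.

19.8 minutes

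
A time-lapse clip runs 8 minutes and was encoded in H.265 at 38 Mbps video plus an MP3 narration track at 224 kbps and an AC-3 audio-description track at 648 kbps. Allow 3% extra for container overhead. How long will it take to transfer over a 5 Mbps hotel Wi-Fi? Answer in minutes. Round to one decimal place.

64.1 minutes

8 min = 480 s
Audio total: 224 + 648 = 872 kbps = 0.872 Mbps.
Total bitrate: 38.872 Mbps.
File: 38.872 Mbps × 480 s = 18658.6 Mb.
With 3% container overhead: ×1.03. → 19218.3 Mb.
At 5 Mbps: 19218.3 / 5 = 3843.7 s ≈ 64.1 minutes.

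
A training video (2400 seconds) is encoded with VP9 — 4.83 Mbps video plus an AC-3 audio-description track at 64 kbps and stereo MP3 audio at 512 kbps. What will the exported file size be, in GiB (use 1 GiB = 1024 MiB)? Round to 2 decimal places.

Audio total: 64 + 512 = 576 kbps = 0.576 Mbps.
Total bitrate: 4.83 + 0.576 = 5.406 Mbps.
Stream data: 5.406 Mbps × 2400 s = 12974.4 Mb.
12,974 Mb = 1,621,800,000 bytes ÷ 1,073,741,824 = 1.510 GiB.

1.51 GiB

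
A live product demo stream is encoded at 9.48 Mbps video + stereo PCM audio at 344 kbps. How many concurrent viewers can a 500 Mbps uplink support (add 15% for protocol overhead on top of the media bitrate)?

44

Audio: 344 kbps = 0.344 Mbps.
Per-viewer media rate: 9.824 Mbps.
On the wire with 15% overhead: 11.298 Mbps.
500 Mbps = 500.0 Mbps; 500.0 / 11.298 = 44.26 → 44 viewers.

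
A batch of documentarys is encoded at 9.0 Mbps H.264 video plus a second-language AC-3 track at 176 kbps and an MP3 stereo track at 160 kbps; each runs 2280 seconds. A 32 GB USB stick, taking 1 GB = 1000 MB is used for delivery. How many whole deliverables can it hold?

Audio total: 176 + 160 = 336 kbps = 0.336 Mbps.
Total bitrate: 9.336 Mbps.
Per item: 9.336 Mbps × 2280 s = 21,286 Mb = 2,661 MB.
Capacity: 32 GB = 256,000 Mb; 12.03 items → 12 complete.

12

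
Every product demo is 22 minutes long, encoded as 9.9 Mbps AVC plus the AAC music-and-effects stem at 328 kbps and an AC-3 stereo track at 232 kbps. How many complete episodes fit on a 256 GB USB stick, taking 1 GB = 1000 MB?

22 min = 1320 s
Audio total: 328 + 232 = 560 kbps = 0.560 Mbps.
Total bitrate: 10.460 Mbps.
Per item: 10.460 Mbps × 1320 s = 13,807 Mb = 1,726 MB.
Capacity: 256 GB = 2,048,000 Mb; 148.33 items → 148 complete.

148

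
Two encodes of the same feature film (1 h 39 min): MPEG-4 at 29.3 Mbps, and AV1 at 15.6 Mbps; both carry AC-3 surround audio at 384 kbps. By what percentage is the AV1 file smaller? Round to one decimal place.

1 h 39 min = 99 min = 5940 s
Audio: 384 kbps = 0.384 Mbps.
MPEG-4: 29.684 Mbps × 5940 s = 176323.0 Mb = 22.040 GB.
AV1: 15.984 Mbps × 5940 s = 94945.0 Mb = 11.868 GB.
Reduction: (1 − 11.868/22.040) × 100 = 46.15%.

46.2%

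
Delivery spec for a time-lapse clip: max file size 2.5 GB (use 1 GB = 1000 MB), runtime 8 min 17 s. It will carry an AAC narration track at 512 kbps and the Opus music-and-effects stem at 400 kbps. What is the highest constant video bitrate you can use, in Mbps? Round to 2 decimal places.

Budget: 2.5 GB = 20000.0 Mb.
8 min 17 s = 497 s
Total bitrate budget: 20000.0 Mb / 497 s = 40.241 Mbps.
Audio total: 512 + 400 = 912 kbps = 0.912 Mbps.
Video: 40.241 − 0.912 = 39.329 Mbps.

39.33 Mbps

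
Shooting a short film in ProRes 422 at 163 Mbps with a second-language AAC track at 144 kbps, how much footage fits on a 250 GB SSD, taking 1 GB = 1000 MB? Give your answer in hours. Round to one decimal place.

Audio: 144 kbps = 0.144 Mbps.
Total bitrate: 163 + 0.144 = 163.144 Mbps.
Capacity: 250 GB = 2,000,000 Mb.
Recording time: 2,000,000 / 163.144 = 12,259 s ≈ 3.41 hours.

3.4 hours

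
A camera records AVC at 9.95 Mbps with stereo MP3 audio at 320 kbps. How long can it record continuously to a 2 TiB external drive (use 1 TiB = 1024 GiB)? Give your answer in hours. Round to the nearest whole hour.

Audio: 320 kbps = 0.320 Mbps.
Total bitrate: 9.95 + 0.320 = 10.270 Mbps.
Capacity: 2 TiB = 17,592,186 Mb.
Recording time: 17,592,186 / 10.270 = 1,712,968 s ≈ 476 hours.

476 hours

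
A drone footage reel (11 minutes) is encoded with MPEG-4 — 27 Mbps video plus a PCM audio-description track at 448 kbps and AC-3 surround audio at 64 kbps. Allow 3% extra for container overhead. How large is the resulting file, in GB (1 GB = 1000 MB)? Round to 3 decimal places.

11 min = 660 s
Audio total: 448 + 64 = 512 kbps = 0.512 Mbps.
Total bitrate: 27 + 0.512 = 27.512 Mbps.
Stream data: 27.512 Mbps × 660 s = 18157.9 Mb.
With 3% container overhead: ×1.03.
18,703 Mb ÷ 8 = 2,338 MB → 2.338 GB.

2.338 GB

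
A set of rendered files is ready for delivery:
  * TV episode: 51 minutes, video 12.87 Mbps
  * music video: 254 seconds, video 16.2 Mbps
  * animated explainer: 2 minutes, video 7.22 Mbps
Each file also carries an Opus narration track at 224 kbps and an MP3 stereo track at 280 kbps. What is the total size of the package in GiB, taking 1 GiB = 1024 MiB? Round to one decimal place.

Audio total: 224 + 280 = 504 kbps = 0.504 Mbps.
TV episode: 13.374 Mbps × 3060 s = 40924.4 Mb
music video: 16.704 Mbps × 254 s = 4242.8 Mb
animated explainer: 7.724 Mbps × 120 s = 926.9 Mb
Total: 46094.1 Mb = 5761.8 MB.
= 5.366 GiB.

5.4 GiB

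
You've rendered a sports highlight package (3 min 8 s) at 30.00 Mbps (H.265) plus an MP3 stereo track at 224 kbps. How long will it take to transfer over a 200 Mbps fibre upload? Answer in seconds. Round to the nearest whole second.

28 seconds

3 min 8 s = 188 s
Audio: 224 kbps = 0.224 Mbps.
Total bitrate: 30.224 Mbps.
File: 30.224 Mbps × 188 s = 5682.1 Mb.
At 200 Mbps: 5682.1 / 200 = 28.4 s ≈ 28.4 seconds.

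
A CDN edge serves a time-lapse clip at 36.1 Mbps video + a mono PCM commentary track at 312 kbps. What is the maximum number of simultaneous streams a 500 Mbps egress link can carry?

13

Audio: 312 kbps = 0.312 Mbps.
Per-viewer media rate: 36.412 Mbps.
500 Mbps = 500.0 Mbps; 500.0 / 36.412 = 13.73 → 13 viewers.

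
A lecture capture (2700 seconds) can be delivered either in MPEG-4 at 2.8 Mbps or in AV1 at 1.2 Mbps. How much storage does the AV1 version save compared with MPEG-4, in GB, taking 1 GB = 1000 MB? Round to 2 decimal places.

0.54 GB

MPEG-4: 2.800 Mbps × 2700 s = 7560.0 Mb = 0.945 GB.
AV1: 1.200 Mbps × 2700 s = 3240.0 Mb = 0.405 GB.
Saving: 0.945 − 0.405 = 0.540 GB.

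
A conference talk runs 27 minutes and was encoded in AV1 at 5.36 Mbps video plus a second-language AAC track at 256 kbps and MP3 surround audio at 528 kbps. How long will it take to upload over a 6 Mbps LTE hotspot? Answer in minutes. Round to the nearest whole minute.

27 min = 1620 s
Audio total: 256 + 528 = 784 kbps = 0.784 Mbps.
Total bitrate: 6.144 Mbps.
File: 6.144 Mbps × 1620 s = 9953.3 Mb.
At 6 Mbps: 9953.3 / 6 = 1658.9 s ≈ 27.6 minutes.

28 minutes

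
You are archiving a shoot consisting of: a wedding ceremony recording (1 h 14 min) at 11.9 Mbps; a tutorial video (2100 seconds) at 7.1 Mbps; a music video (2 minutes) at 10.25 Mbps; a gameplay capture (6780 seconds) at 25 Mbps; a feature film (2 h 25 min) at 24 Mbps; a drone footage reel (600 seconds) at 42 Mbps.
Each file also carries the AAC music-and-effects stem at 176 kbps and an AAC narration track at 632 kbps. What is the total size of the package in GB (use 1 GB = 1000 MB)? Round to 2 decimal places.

Audio total: 176 + 632 = 808 kbps = 0.808 Mbps.
wedding ceremony recording: 12.708 Mbps × 4440 s = 56423.5 Mb
tutorial video: 7.908 Mbps × 2100 s = 16606.8 Mb
music video: 11.058 Mbps × 120 s = 1327.0 Mb
gameplay capture: 25.808 Mbps × 6780 s = 174978.2 Mb
feature film: 24.808 Mbps × 8700 s = 215829.6 Mb
drone footage reel: 42.808 Mbps × 600 s = 25684.8 Mb
Total: 490849.9 Mb = 61356.2 MB.
= 61.36 GB.

61.36 GB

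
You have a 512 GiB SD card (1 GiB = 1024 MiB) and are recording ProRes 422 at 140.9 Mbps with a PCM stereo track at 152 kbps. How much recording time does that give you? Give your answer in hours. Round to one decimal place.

8.7 hours

Audio: 152 kbps = 0.152 Mbps.
Total bitrate: 140.9 + 0.152 = 141.052 Mbps.
Capacity: 512 GiB = 4,398,047 Mb.
Recording time: 4,398,047 / 141.052 = 31,180 s ≈ 8.66 hours.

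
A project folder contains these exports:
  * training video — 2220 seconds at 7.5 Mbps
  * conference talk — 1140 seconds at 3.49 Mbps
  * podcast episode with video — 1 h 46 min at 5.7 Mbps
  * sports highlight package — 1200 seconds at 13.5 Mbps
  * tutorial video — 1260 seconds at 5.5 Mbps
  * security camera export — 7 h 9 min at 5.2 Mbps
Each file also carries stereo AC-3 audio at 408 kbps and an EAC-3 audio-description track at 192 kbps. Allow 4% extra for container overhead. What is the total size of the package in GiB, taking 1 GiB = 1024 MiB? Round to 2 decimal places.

Audio total: 408 + 192 = 600 kbps = 0.600 Mbps.
training video: 8.100 Mbps × 2220 s × 1.04 = 18701.3 Mb
conference talk: 4.090 Mbps × 1140 s × 1.04 = 4849.1 Mb
podcast episode with video: 6.300 Mbps × 6360 s × 1.04 = 41670.7 Mb
sports highlight package: 14.100 Mbps × 1200 s × 1.04 = 17596.8 Mb
tutorial video: 6.100 Mbps × 1260 s × 1.04 = 7993.4 Mb
security camera export: 5.800 Mbps × 25740 s × 1.04 = 155263.7 Mb
Total: 246075.0 Mb = 30759.4 MB.
= 28.65 GiB.

28.65 GiB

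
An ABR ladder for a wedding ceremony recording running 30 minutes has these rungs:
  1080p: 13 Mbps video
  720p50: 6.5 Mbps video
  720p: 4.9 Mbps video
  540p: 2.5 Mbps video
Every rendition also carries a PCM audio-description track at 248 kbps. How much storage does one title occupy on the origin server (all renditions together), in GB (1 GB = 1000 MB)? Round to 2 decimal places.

30 min = 1800 s
Audio: 248 kbps = 0.248 Mbps.
Sum of rendition bitrates: (13+0.248) + (6.5+0.248) + (4.9+0.248) + (2.5+0.248) = 27.892 Mbps.
× 1800 s = 50,206 Mb = 6,276 MB = 6.276 GB.

6.28 GB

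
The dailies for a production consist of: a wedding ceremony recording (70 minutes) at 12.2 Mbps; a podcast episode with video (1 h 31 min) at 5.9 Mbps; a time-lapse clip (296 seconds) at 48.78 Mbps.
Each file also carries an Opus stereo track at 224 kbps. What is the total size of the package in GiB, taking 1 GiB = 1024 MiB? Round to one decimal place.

11.7 GiB

Audio: 224 kbps = 0.224 Mbps.
wedding ceremony recording: 12.424 Mbps × 4200 s = 52180.8 Mb
podcast episode with video: 6.124 Mbps × 5460 s = 33437.0 Mb
time-lapse clip: 49.004 Mbps × 296 s = 14505.2 Mb
Total: 100123.0 Mb = 12515.4 MB.
= 11.66 GiB.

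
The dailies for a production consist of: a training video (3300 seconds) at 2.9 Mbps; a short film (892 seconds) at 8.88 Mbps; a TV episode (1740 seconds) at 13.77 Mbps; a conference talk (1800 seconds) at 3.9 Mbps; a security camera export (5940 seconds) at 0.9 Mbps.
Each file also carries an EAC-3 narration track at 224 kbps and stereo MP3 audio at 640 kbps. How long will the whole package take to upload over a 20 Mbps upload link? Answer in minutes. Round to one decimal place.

54.7 minutes

Audio total: 224 + 640 = 864 kbps = 0.864 Mbps.
training video: 3.764 Mbps × 3300 s = 12421.2 Mb
short film: 9.744 Mbps × 892 s = 8691.6 Mb
TV episode: 14.634 Mbps × 1740 s = 25463.2 Mb
conference talk: 4.764 Mbps × 1800 s = 8575.2 Mb
security camera export: 1.764 Mbps × 5940 s = 10478.2 Mb
Total: 65629.4 Mb = 8203.7 MB.
At 20 Mbps: 65629.4 / 20 = 3281 s ≈ 54.7 minutes.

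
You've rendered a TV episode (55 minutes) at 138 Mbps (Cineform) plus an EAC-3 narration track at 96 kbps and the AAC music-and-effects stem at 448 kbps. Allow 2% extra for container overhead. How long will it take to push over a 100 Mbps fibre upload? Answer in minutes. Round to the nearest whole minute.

55 min = 3300 s
Audio total: 96 + 448 = 544 kbps = 0.544 Mbps.
Total bitrate: 138.544 Mbps.
File: 138.544 Mbps × 3300 s = 457195.2 Mb.
With 2% container overhead: ×1.02. → 466339.1 Mb.
At 100 Mbps: 466339.1 / 100 = 4663.4 s ≈ 77.7 minutes.

78 minutes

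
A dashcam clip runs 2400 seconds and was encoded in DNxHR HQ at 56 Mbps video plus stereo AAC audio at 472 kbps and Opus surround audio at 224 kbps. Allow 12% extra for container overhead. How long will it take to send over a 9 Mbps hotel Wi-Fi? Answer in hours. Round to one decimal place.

4.7 hours

Audio total: 472 + 224 = 696 kbps = 0.696 Mbps.
Total bitrate: 56.696 Mbps.
File: 56.696 Mbps × 2400 s = 136070.4 Mb.
With 12% container overhead: ×1.12. → 152398.8 Mb.
At 9 Mbps: 152398.8 / 9 = 16933.2 s ≈ 4.7 hours.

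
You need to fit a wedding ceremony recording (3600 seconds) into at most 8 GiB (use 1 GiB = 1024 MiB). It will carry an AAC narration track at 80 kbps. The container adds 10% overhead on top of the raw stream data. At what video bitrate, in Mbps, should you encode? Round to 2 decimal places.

17.27 Mbps

Budget: 8 GiB = 68719.5 Mb.
Stream payload after overhead: 68719.5 / 1.10 = 62472.3 Mb.
Total bitrate budget: 62472.3 Mb / 3600 s = 17.353 Mbps.
Audio: 80 kbps = 0.080 Mbps.
Video: 17.353 − 0.080 = 17.273 Mbps.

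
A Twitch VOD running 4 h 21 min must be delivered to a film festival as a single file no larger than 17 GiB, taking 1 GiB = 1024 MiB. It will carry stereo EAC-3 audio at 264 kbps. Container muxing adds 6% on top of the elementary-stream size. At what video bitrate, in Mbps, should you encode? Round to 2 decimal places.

Budget: 17 GiB = 146028.9 Mb.
Stream payload after overhead: 146028.9 / 1.06 = 137763.1 Mb.
4 h 21 min = 261 min = 15660 s
Total bitrate budget: 137763.1 Mb / 15660 s = 8.797 Mbps.
Audio: 264 kbps = 0.264 Mbps.
Video: 8.797 − 0.264 = 8.533 Mbps.

8.53 Mbps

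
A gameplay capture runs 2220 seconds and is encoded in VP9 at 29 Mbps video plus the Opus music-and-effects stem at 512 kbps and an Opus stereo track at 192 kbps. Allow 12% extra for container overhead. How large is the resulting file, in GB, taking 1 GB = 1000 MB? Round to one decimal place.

9.2 GB

Audio total: 512 + 192 = 704 kbps = 0.704 Mbps.
Total bitrate: 29 + 0.704 = 29.704 Mbps.
Stream data: 29.704 Mbps × 2220 s = 65942.9 Mb.
With 12% container overhead: ×1.12.
73,856 Mb ÷ 8 = 9,232 MB → 9.232 GB.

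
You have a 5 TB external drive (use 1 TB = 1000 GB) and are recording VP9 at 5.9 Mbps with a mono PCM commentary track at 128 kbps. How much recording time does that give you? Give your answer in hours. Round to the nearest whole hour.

Audio: 128 kbps = 0.128 Mbps.
Total bitrate: 5.9 + 0.128 = 6.028 Mbps.
Capacity: 5 TB = 40,000,000 Mb.
Recording time: 40,000,000 / 6.028 = 6,635,700 s ≈ 1,843 hours.

1843 hours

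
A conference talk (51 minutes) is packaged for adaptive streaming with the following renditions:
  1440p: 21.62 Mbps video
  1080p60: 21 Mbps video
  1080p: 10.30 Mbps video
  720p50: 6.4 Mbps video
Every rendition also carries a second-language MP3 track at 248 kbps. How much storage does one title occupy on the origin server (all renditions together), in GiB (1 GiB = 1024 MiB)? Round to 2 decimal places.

21.48 GiB

51 min = 3060 s
Audio: 248 kbps = 0.248 Mbps.
Sum of rendition bitrates: (21.62+0.248) + (21+0.248) + (10.30+0.248) + (6.4+0.248) = 60.312 Mbps.
× 3060 s = 184,555 Mb = 23,069 MB = 21.48 GiB.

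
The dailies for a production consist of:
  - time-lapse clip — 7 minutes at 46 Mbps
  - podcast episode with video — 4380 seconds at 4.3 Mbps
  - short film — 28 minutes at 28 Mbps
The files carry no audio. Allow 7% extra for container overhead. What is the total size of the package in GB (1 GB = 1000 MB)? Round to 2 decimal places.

time-lapse clip: 46.000 Mbps × 420 s × 1.07 = 20672.4 Mb
podcast episode with video: 4.300 Mbps × 4380 s × 1.07 = 20152.4 Mb
short film: 28.000 Mbps × 1680 s × 1.07 = 50332.8 Mb
Total: 91157.6 Mb = 11394.7 MB.
= 11.39 GB.

11.39 GB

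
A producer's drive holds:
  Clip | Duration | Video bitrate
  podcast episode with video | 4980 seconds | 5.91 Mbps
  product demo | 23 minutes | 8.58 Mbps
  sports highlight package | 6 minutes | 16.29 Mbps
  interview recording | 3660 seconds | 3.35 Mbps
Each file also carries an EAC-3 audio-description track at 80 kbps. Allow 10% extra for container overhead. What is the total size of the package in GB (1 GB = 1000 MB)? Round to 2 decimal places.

Audio: 80 kbps = 0.080 Mbps.
podcast episode with video: 5.990 Mbps × 4980 s × 1.10 = 32813.2 Mb
product demo: 8.660 Mbps × 1380 s × 1.10 = 13145.9 Mb
sports highlight package: 16.370 Mbps × 360 s × 1.10 = 6482.5 Mb
interview recording: 3.430 Mbps × 3660 s × 1.10 = 13809.2 Mb
Total: 66250.8 Mb = 8281.4 MB.
= 8.281 GB.

8.28 GB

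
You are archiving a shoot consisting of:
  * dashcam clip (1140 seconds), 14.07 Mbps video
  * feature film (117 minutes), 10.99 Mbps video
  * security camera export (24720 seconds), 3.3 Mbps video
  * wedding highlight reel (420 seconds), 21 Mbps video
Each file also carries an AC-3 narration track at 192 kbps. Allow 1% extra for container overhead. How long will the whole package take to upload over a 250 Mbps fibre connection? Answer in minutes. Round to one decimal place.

Audio: 192 kbps = 0.192 Mbps.
dashcam clip: 14.262 Mbps × 1140 s × 1.01 = 16421.3 Mb
feature film: 11.182 Mbps × 7020 s × 1.01 = 79282.6 Mb
security camera export: 3.492 Mbps × 24720 s × 1.01 = 87185.5 Mb
wedding highlight reel: 21.192 Mbps × 420 s × 1.01 = 8989.6 Mb
Total: 191879.0 Mb = 23984.9 MB.
At 250 Mbps: 191879.0 / 250 = 768 s ≈ 12.8 minutes.

12.8 minutes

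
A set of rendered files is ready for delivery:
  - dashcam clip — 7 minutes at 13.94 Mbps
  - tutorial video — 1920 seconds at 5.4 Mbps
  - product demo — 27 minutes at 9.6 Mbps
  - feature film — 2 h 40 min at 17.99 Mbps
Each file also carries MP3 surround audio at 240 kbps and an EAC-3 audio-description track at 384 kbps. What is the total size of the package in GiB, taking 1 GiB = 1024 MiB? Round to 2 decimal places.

Audio total: 240 + 384 = 624 kbps = 0.624 Mbps.
dashcam clip: 14.564 Mbps × 420 s = 6116.9 Mb
tutorial video: 6.024 Mbps × 1920 s = 11566.1 Mb
product demo: 10.224 Mbps × 1620 s = 16562.9 Mb
feature film: 18.614 Mbps × 9600 s = 178694.4 Mb
Total: 212940.2 Mb = 26617.5 MB.
= 24.79 GiB.

24.79 GiB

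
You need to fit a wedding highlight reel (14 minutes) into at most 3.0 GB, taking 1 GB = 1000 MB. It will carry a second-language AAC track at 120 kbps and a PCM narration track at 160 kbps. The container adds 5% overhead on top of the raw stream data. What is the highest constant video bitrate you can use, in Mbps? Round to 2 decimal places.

26.93 Mbps

Budget: 3.0 GB = 24000.0 Mb.
Stream payload after overhead: 24000.0 / 1.05 = 22857.1 Mb.
14 min = 840 s
Total bitrate budget: 22857.1 Mb / 840 s = 27.211 Mbps.
Audio total: 120 + 160 = 280 kbps = 0.280 Mbps.
Video: 27.211 − 0.280 = 26.931 Mbps.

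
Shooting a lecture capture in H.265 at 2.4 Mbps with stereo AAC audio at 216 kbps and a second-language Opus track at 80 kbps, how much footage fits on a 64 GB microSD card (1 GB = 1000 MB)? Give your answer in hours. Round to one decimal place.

Audio total: 216 + 80 = 296 kbps = 0.296 Mbps.
Total bitrate: 2.4 + 0.296 = 2.696 Mbps.
Capacity: 64 GB = 512,000 Mb.
Recording time: 512,000 / 2.696 = 189,911 s ≈ 52.8 hours.

52.8 hours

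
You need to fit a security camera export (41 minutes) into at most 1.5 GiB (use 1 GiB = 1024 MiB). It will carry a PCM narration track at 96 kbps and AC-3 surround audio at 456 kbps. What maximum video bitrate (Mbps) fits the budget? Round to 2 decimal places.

4.69 Mbps

Budget: 1.5 GiB = 12884.9 Mb.
41 min = 2460 s
Total bitrate budget: 12884.9 Mb / 2460 s = 5.238 Mbps.
Audio total: 96 + 456 = 552 kbps = 0.552 Mbps.
Video: 5.238 − 0.552 = 4.686 Mbps.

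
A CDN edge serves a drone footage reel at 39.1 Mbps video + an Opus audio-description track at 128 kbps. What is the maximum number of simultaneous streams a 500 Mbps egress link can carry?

12

Audio: 128 kbps = 0.128 Mbps.
Per-viewer media rate: 39.228 Mbps.
500 Mbps = 500.0 Mbps; 500.0 / 39.228 = 12.75 → 12 viewers.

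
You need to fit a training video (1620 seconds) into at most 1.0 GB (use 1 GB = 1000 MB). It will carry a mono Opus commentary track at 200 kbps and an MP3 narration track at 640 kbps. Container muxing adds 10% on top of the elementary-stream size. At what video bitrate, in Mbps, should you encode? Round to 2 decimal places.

3.65 Mbps

Budget: 1.0 GB = 8000.0 Mb.
Stream payload after overhead: 8000.0 / 1.10 = 7272.7 Mb.
Total bitrate budget: 7272.7 Mb / 1620 s = 4.489 Mbps.
Audio total: 200 + 640 = 840 kbps = 0.840 Mbps.
Video: 4.489 − 0.840 = 3.649 Mbps.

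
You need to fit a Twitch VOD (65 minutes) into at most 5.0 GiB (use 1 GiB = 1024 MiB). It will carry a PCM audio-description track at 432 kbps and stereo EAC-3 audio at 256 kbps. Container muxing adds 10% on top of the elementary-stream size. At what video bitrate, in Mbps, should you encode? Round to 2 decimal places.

9.32 Mbps

Budget: 5.0 GiB = 42949.7 Mb.
Stream payload after overhead: 42949.7 / 1.10 = 39045.2 Mb.
65 min = 3900 s
Total bitrate budget: 39045.2 Mb / 3900 s = 10.012 Mbps.
Audio total: 432 + 256 = 688 kbps = 0.688 Mbps.
Video: 10.012 − 0.688 = 9.324 Mbps.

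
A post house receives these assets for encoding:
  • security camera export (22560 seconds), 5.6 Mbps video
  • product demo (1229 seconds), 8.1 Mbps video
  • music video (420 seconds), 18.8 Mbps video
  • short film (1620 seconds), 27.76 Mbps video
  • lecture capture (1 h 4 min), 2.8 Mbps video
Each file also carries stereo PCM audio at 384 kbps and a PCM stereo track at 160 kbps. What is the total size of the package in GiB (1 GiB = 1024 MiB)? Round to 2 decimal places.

Audio total: 384 + 160 = 544 kbps = 0.544 Mbps.
security camera export: 6.144 Mbps × 22560 s = 138608.6 Mb
product demo: 8.644 Mbps × 1229 s = 10623.5 Mb
music video: 19.344 Mbps × 420 s = 8124.5 Mb
short film: 28.304 Mbps × 1620 s = 45852.5 Mb
lecture capture: 3.344 Mbps × 3840 s = 12841.0 Mb
Total: 216050.0 Mb = 27006.3 MB.
= 25.15 GiB.

25.15 GiB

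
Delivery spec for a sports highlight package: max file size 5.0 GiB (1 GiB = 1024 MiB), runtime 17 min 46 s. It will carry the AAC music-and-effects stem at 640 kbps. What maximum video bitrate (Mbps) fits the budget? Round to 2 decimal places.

39.65 Mbps

Budget: 5.0 GiB = 42949.7 Mb.
17 min 46 s = 1066 s
Total bitrate budget: 42949.7 Mb / 1066 s = 40.290 Mbps.
Audio: 640 kbps = 0.640 Mbps.
Video: 40.290 − 0.640 = 39.650 Mbps.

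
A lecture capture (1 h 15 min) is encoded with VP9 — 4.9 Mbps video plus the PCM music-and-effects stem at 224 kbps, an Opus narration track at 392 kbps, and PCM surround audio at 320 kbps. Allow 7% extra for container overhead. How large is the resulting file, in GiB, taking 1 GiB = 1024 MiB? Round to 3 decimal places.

3.271 GiB

1 h 15 min = 75 min = 4500 s
Audio total: 224 + 392 + 320 = 936 kbps = 0.936 Mbps.
Total bitrate: 4.9 + 0.936 = 5.836 Mbps.
Stream data: 5.836 Mbps × 4500 s = 26262.0 Mb.
With 7% container overhead: ×1.07.
28,100 Mb = 3,512,542,500 bytes ÷ 1,073,741,824 = 3.271 GiB.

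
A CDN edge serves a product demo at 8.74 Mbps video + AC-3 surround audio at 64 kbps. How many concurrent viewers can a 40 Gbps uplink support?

4543

Audio: 64 kbps = 0.064 Mbps.
Per-viewer media rate: 8.804 Mbps.
40 Gbps = 40,000 Mbps; 40,000 / 8.804 = 4543.39 → 4543 viewers.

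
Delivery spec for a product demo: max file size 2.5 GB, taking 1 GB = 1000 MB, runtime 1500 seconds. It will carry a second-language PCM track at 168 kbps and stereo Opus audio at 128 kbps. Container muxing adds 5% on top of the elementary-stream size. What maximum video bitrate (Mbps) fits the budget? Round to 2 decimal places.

12.40 Mbps

Budget: 2.5 GB = 20000.0 Mb.
Stream payload after overhead: 20000.0 / 1.05 = 19047.6 Mb.
Total bitrate budget: 19047.6 Mb / 1500 s = 12.698 Mbps.
Audio total: 168 + 128 = 296 kbps = 0.296 Mbps.
Video: 12.698 − 0.296 = 12.402 Mbps.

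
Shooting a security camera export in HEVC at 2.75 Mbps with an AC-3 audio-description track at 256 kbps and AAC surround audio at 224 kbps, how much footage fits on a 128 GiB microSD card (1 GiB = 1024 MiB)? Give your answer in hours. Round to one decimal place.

94.6 hours

Audio total: 256 + 224 = 480 kbps = 0.480 Mbps.
Total bitrate: 2.75 + 0.480 = 3.230 Mbps.
Capacity: 128 GiB = 1,099,512 Mb.
Recording time: 1,099,512 / 3.230 = 340,406 s ≈ 94.6 hours.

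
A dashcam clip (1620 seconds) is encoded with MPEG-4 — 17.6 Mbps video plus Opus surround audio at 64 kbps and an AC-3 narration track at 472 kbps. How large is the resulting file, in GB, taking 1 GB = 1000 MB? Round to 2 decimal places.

3.67 GB

Audio total: 64 + 472 = 536 kbps = 0.536 Mbps.
Total bitrate: 17.6 + 0.536 = 18.136 Mbps.
Stream data: 18.136 Mbps × 1620 s = 29380.3 Mb.
29,380 Mb ÷ 8 = 3,673 MB → 3.673 GB.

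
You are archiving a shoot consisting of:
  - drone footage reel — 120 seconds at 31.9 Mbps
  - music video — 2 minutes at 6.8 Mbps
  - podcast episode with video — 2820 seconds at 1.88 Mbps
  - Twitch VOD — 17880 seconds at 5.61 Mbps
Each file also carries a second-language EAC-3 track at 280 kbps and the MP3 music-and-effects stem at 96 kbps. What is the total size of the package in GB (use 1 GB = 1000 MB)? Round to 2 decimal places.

14.77 GB

Audio total: 280 + 96 = 376 kbps = 0.376 Mbps.
drone footage reel: 32.276 Mbps × 120 s = 3873.1 Mb
music video: 7.176 Mbps × 120 s = 861.1 Mb
podcast episode with video: 2.256 Mbps × 2820 s = 6361.9 Mb
Twitch VOD: 5.986 Mbps × 17880 s = 107029.7 Mb
Total: 118125.8 Mb = 14765.7 MB.
= 14.77 GB.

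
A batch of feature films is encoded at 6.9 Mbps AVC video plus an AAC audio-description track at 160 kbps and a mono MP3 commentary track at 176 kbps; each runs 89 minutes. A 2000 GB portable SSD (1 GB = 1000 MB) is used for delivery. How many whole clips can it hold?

414

89 min = 5340 s
Audio total: 160 + 176 = 336 kbps = 0.336 Mbps.
Total bitrate: 7.236 Mbps.
Per item: 7.236 Mbps × 5340 s = 38,640 Mb = 4,830 MB.
Capacity: 2000 GB = 16,000,000 Mb; 414.08 items → 414 complete.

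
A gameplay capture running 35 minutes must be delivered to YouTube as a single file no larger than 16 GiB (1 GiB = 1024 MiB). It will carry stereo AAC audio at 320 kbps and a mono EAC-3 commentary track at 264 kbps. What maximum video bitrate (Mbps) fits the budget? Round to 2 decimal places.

64.86 Mbps

Budget: 16 GiB = 137439.0 Mb.
35 min = 2100 s
Total bitrate budget: 137439.0 Mb / 2100 s = 65.447 Mbps.
Audio total: 320 + 264 = 584 kbps = 0.584 Mbps.
Video: 65.447 − 0.584 = 64.863 Mbps.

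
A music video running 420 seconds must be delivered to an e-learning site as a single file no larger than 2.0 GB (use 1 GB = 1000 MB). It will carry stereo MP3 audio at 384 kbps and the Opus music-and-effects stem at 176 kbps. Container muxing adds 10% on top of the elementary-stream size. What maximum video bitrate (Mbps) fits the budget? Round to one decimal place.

34.1 Mbps

Budget: 2.0 GB = 16000.0 Mb.
Stream payload after overhead: 16000.0 / 1.10 = 14545.5 Mb.
Total bitrate budget: 14545.5 Mb / 420 s = 34.632 Mbps.
Audio total: 384 + 176 = 560 kbps = 0.560 Mbps.
Video: 34.632 − 0.560 = 34.072 Mbps.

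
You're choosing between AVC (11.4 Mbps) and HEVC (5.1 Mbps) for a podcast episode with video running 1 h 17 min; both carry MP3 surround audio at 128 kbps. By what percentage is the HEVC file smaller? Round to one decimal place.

1 h 17 min = 77 min = 4620 s
Audio: 128 kbps = 0.128 Mbps.
AVC: 11.528 Mbps × 4620 s = 53259.4 Mb = 6.200 GiB.
HEVC: 5.228 Mbps × 4620 s = 24153.4 Mb = 2.812 GiB.
Reduction: (1 − 2.812/6.200) × 100 = 54.65%.

54.6%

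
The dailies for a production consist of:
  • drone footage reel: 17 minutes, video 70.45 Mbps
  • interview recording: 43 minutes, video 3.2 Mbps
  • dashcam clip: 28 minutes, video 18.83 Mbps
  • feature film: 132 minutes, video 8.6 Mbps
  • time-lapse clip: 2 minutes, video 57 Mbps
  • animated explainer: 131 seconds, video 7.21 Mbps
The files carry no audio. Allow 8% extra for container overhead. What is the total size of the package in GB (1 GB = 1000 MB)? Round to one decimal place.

25.3 GB

drone footage reel: 70.450 Mbps × 1020 s × 1.08 = 77607.7 Mb
interview recording: 3.200 Mbps × 2580 s × 1.08 = 8916.5 Mb
dashcam clip: 18.830 Mbps × 1680 s × 1.08 = 34165.2 Mb
feature film: 8.600 Mbps × 7920 s × 1.08 = 73561.0 Mb
time-lapse clip: 57.000 Mbps × 120 s × 1.08 = 7387.2 Mb
animated explainer: 7.210 Mbps × 131 s × 1.08 = 1020.1 Mb
Total: 202657.6 Mb = 25332.2 MB.
= 25.33 GB.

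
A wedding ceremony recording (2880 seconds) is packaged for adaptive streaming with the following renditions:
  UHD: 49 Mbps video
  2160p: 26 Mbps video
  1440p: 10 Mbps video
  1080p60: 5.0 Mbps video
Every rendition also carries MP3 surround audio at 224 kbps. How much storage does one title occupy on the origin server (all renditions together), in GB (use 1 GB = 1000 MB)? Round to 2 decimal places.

32.72 GB

Audio: 224 kbps = 0.224 Mbps.
Sum of rendition bitrates: (49+0.224) + (26+0.224) + (10+0.224) + (5.0+0.224) = 90.896 Mbps.
× 2880 s = 261,780 Mb = 32,723 MB = 32.72 GB.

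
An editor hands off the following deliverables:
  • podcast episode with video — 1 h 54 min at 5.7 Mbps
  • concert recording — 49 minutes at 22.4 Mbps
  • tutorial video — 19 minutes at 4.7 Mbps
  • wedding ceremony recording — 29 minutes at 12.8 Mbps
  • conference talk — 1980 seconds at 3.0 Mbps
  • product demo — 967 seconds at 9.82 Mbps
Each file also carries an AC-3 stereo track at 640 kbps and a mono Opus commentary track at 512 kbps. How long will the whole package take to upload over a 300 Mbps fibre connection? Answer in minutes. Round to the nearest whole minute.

Audio total: 640 + 512 = 1152 kbps = 1.152 Mbps.
podcast episode with video: 6.852 Mbps × 6840 s = 46867.7 Mb
concert recording: 23.552 Mbps × 2940 s = 69242.9 Mb
tutorial video: 5.852 Mbps × 1140 s = 6671.3 Mb
wedding ceremony recording: 13.952 Mbps × 1740 s = 24276.5 Mb
conference talk: 4.152 Mbps × 1980 s = 8221.0 Mb
product demo: 10.972 Mbps × 967 s = 10609.9 Mb
Total: 165889.2 Mb = 20736.2 MB.
At 300 Mbps: 165889.2 / 300 = 553 s ≈ 9.22 minutes.

9 minutes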